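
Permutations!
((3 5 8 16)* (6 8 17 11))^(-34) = ((3 5 17 11 6 8 16))^(-34) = (3 5 17 11 6 8 16)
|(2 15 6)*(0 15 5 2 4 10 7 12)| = 14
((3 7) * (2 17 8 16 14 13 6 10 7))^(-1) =((2 17 8 16 14 13 6 10 7 3))^(-1) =(2 3 7 10 6 13 14 16 8 17)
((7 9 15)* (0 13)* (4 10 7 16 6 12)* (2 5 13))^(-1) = ((0 2 5 13)(4 10 7 9 15 16 6 12))^(-1) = (0 13 5 2)(4 12 6 16 15 9 7 10)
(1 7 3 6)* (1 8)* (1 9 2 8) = [0, 7, 8, 6, 4, 5, 1, 3, 9, 2] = (1 7 3 6)(2 8 9)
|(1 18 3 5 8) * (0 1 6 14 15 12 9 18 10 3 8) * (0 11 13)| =|(0 1 10 3 5 11 13)(6 14 15 12 9 18 8)| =7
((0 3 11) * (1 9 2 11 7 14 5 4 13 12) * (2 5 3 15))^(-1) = ((0 15 2 11)(1 9 5 4 13 12)(3 7 14))^(-1) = (0 11 2 15)(1 12 13 4 5 9)(3 14 7)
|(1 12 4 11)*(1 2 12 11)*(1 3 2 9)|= 12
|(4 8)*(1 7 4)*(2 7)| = 5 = |(1 2 7 4 8)|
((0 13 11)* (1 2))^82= (0 13 11)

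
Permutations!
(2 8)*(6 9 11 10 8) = (2 6 9 11 10 8) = [0, 1, 6, 3, 4, 5, 9, 7, 2, 11, 8, 10]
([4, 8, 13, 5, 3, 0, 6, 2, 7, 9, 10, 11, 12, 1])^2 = [3, 7, 1, 0, 5, 4, 6, 13, 2, 9, 10, 11, 12, 8]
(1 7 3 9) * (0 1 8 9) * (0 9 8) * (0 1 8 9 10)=(0 8 9 1 7 3 10)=[8, 7, 2, 10, 4, 5, 6, 3, 9, 1, 0]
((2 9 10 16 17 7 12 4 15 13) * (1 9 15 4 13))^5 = ((1 9 10 16 17 7 12 13 2 15))^5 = (1 7)(2 16)(9 12)(10 13)(15 17)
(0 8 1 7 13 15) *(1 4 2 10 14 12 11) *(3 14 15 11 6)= (0 8 4 2 10 15)(1 7 13 11)(3 14 12 6)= [8, 7, 10, 14, 2, 5, 3, 13, 4, 9, 15, 1, 6, 11, 12, 0]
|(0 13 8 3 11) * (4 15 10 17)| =20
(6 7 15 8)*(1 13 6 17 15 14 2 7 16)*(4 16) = (1 13 6 4 16)(2 7 14)(8 17 15) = [0, 13, 7, 3, 16, 5, 4, 14, 17, 9, 10, 11, 12, 6, 2, 8, 1, 15]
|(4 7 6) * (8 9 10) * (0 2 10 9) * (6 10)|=7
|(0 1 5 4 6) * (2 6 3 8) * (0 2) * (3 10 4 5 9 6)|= 14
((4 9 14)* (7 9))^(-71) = (4 7 9 14)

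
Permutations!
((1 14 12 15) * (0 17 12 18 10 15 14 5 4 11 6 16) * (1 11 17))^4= (0 17 10 16 4 18 6 5 14 11 1 12 15)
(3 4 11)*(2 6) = (2 6)(3 4 11) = [0, 1, 6, 4, 11, 5, 2, 7, 8, 9, 10, 3]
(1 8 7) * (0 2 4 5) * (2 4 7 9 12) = (0 4 5)(1 8 9 12 2 7) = [4, 8, 7, 3, 5, 0, 6, 1, 9, 12, 10, 11, 2]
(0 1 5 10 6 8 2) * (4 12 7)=(0 1 5 10 6 8 2)(4 12 7)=[1, 5, 0, 3, 12, 10, 8, 4, 2, 9, 6, 11, 7]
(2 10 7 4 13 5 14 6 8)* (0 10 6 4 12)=(0 10 7 12)(2 6 8)(4 13 5 14)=[10, 1, 6, 3, 13, 14, 8, 12, 2, 9, 7, 11, 0, 5, 4]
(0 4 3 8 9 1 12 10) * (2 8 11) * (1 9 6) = [4, 12, 8, 11, 3, 5, 1, 7, 6, 9, 0, 2, 10] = (0 4 3 11 2 8 6 1 12 10)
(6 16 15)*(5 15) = (5 15 6 16) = [0, 1, 2, 3, 4, 15, 16, 7, 8, 9, 10, 11, 12, 13, 14, 6, 5]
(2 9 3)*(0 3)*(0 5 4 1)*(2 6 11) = (0 3 6 11 2 9 5 4 1) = [3, 0, 9, 6, 1, 4, 11, 7, 8, 5, 10, 2]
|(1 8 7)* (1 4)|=4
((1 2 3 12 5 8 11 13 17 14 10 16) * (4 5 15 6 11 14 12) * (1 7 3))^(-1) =(1 2)(3 7 16 10 14 8 5 4)(6 15 12 17 13 11)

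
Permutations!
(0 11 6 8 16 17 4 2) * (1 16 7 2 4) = [11, 16, 0, 3, 4, 5, 8, 2, 7, 9, 10, 6, 12, 13, 14, 15, 17, 1] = (0 11 6 8 7 2)(1 16 17)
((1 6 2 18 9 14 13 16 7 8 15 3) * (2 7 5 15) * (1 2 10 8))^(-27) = (18)(8 10)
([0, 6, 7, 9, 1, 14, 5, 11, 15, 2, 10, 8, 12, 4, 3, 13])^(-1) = (1 4 13 15 8 11 7 2 9 3 14 5 6)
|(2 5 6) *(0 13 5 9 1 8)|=8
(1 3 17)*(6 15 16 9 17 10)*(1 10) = (1 3)(6 15 16 9 17 10) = [0, 3, 2, 1, 4, 5, 15, 7, 8, 17, 6, 11, 12, 13, 14, 16, 9, 10]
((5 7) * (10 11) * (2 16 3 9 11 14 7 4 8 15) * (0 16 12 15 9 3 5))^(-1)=((0 16 5 4 8 9 11 10 14 7)(2 12 15))^(-1)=(0 7 14 10 11 9 8 4 5 16)(2 15 12)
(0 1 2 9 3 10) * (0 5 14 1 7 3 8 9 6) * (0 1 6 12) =(0 7 3 10 5 14 6 1 2 12)(8 9) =[7, 2, 12, 10, 4, 14, 1, 3, 9, 8, 5, 11, 0, 13, 6]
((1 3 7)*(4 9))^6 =((1 3 7)(4 9))^6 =(9)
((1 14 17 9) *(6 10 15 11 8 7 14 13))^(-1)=(1 9 17 14 7 8 11 15 10 6 13)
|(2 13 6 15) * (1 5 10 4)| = 4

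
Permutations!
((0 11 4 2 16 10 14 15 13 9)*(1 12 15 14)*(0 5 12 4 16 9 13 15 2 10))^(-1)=(0 16 11)(1 10 4)(2 12 5 9)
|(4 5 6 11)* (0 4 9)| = 6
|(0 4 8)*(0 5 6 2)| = 6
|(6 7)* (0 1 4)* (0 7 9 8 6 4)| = |(0 1)(4 7)(6 9 8)| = 6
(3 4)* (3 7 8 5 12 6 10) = (3 4 7 8 5 12 6 10) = [0, 1, 2, 4, 7, 12, 10, 8, 5, 9, 3, 11, 6]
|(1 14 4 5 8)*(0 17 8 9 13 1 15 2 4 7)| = |(0 17 8 15 2 4 5 9 13 1 14 7)| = 12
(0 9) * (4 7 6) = (0 9)(4 7 6) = [9, 1, 2, 3, 7, 5, 4, 6, 8, 0]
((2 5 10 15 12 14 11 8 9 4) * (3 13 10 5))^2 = ((2 3 13 10 15 12 14 11 8 9 4))^2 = (2 13 15 14 8 4 3 10 12 11 9)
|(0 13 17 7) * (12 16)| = 4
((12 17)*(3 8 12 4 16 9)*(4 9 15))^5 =(17)(4 15 16) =((3 8 12 17 9)(4 16 15))^5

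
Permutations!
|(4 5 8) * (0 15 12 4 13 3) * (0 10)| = 9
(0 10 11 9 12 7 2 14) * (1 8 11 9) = [10, 8, 14, 3, 4, 5, 6, 2, 11, 12, 9, 1, 7, 13, 0] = (0 10 9 12 7 2 14)(1 8 11)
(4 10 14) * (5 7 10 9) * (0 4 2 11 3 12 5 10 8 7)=(0 4 9 10 14 2 11 3 12 5)(7 8)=[4, 1, 11, 12, 9, 0, 6, 8, 7, 10, 14, 3, 5, 13, 2]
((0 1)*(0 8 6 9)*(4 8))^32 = (0 4 6)(1 8 9)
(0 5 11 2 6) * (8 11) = [5, 1, 6, 3, 4, 8, 0, 7, 11, 9, 10, 2] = (0 5 8 11 2 6)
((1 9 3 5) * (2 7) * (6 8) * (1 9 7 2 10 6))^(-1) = ((1 7 10 6 8)(3 5 9))^(-1) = (1 8 6 10 7)(3 9 5)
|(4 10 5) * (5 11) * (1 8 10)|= 6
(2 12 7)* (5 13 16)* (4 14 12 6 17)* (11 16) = [0, 1, 6, 3, 14, 13, 17, 2, 8, 9, 10, 16, 7, 11, 12, 15, 5, 4] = (2 6 17 4 14 12 7)(5 13 11 16)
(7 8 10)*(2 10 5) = (2 10 7 8 5) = [0, 1, 10, 3, 4, 2, 6, 8, 5, 9, 7]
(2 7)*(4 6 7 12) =(2 12 4 6 7) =[0, 1, 12, 3, 6, 5, 7, 2, 8, 9, 10, 11, 4]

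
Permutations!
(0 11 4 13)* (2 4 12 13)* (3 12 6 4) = (0 11 6 4 2 3 12 13) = [11, 1, 3, 12, 2, 5, 4, 7, 8, 9, 10, 6, 13, 0]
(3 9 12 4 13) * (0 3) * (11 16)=[3, 1, 2, 9, 13, 5, 6, 7, 8, 12, 10, 16, 4, 0, 14, 15, 11]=(0 3 9 12 4 13)(11 16)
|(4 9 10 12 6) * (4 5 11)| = |(4 9 10 12 6 5 11)| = 7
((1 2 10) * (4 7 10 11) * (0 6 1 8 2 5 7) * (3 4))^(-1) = ((0 6 1 5 7 10 8 2 11 3 4))^(-1) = (0 4 3 11 2 8 10 7 5 1 6)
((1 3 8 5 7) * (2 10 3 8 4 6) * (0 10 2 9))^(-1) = ((0 10 3 4 6 9)(1 8 5 7))^(-1) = (0 9 6 4 3 10)(1 7 5 8)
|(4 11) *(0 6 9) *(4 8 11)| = |(0 6 9)(8 11)| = 6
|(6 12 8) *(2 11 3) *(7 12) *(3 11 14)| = 12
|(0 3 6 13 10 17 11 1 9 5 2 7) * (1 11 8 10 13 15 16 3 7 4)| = 60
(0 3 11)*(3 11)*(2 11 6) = (0 6 2 11) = [6, 1, 11, 3, 4, 5, 2, 7, 8, 9, 10, 0]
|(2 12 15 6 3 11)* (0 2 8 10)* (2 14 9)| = 11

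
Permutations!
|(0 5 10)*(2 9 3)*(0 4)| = |(0 5 10 4)(2 9 3)| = 12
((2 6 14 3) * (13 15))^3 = ((2 6 14 3)(13 15))^3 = (2 3 14 6)(13 15)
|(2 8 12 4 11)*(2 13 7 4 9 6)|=20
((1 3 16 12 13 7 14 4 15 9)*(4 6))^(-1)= (1 9 15 4 6 14 7 13 12 16 3)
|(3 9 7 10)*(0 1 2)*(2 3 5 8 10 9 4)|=30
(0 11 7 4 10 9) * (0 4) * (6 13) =(0 11 7)(4 10 9)(6 13) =[11, 1, 2, 3, 10, 5, 13, 0, 8, 4, 9, 7, 12, 6]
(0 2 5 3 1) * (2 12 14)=(0 12 14 2 5 3 1)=[12, 0, 5, 1, 4, 3, 6, 7, 8, 9, 10, 11, 14, 13, 2]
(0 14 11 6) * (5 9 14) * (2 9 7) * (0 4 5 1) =(0 1)(2 9 14 11 6 4 5 7) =[1, 0, 9, 3, 5, 7, 4, 2, 8, 14, 10, 6, 12, 13, 11]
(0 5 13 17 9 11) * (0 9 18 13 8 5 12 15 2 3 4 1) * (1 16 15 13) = (0 12 13 17 18 1)(2 3 4 16 15)(5 8)(9 11) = [12, 0, 3, 4, 16, 8, 6, 7, 5, 11, 10, 9, 13, 17, 14, 2, 15, 18, 1]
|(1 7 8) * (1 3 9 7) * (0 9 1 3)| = 4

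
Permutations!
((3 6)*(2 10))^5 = (2 10)(3 6)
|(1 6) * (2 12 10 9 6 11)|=|(1 11 2 12 10 9 6)|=7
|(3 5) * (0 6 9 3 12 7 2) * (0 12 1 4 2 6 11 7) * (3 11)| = 28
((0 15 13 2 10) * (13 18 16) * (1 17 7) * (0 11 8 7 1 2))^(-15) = (18)(1 17)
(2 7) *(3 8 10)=[0, 1, 7, 8, 4, 5, 6, 2, 10, 9, 3]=(2 7)(3 8 10)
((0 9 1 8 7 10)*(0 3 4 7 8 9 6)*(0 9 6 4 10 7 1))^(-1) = ((0 4 1 6 9)(3 10))^(-1) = (0 9 6 1 4)(3 10)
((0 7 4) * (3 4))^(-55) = (0 7 3 4)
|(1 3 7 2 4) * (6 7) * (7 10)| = 7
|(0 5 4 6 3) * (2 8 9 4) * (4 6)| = |(0 5 2 8 9 6 3)| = 7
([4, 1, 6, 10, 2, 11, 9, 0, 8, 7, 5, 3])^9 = [6, 1, 7, 10, 9, 11, 0, 2, 8, 4, 5, 3]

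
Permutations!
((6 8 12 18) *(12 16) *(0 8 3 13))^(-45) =((0 8 16 12 18 6 3 13))^(-45) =(0 12 3 8 18 13 16 6)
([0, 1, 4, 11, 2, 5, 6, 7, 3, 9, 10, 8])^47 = [0, 1, 4, 8, 2, 5, 6, 7, 11, 9, 10, 3]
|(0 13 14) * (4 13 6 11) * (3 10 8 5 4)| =|(0 6 11 3 10 8 5 4 13 14)| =10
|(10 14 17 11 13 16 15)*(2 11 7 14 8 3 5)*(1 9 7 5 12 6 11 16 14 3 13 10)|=|(1 9 7 3 12 6 11 10 8 13 14 17 5 2 16 15)|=16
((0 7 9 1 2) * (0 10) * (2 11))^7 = ((0 7 9 1 11 2 10))^7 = (11)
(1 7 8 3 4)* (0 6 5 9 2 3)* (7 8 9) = (0 6 5 7 9 2 3 4 1 8) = [6, 8, 3, 4, 1, 7, 5, 9, 0, 2]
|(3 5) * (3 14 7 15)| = 5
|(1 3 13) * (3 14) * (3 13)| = 3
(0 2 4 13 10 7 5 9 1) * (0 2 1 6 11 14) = (0 1 2 4 13 10 7 5 9 6 11 14) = [1, 2, 4, 3, 13, 9, 11, 5, 8, 6, 7, 14, 12, 10, 0]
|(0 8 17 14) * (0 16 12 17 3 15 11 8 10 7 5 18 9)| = |(0 10 7 5 18 9)(3 15 11 8)(12 17 14 16)| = 12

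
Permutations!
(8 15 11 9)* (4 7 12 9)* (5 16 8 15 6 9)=(4 7 12 5 16 8 6 9 15 11)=[0, 1, 2, 3, 7, 16, 9, 12, 6, 15, 10, 4, 5, 13, 14, 11, 8]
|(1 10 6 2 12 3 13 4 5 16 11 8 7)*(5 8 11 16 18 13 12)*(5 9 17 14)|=|(1 10 6 2 9 17 14 5 18 13 4 8 7)(3 12)|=26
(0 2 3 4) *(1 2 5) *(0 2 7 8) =[5, 7, 3, 4, 2, 1, 6, 8, 0] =(0 5 1 7 8)(2 3 4)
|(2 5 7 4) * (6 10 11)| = 12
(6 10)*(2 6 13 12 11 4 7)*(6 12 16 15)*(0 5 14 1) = [5, 0, 12, 3, 7, 14, 10, 2, 8, 9, 13, 4, 11, 16, 1, 6, 15] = (0 5 14 1)(2 12 11 4 7)(6 10 13 16 15)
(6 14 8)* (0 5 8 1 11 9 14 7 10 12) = (0 5 8 6 7 10 12)(1 11 9 14) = [5, 11, 2, 3, 4, 8, 7, 10, 6, 14, 12, 9, 0, 13, 1]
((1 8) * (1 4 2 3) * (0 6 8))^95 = (0 2 6 3 8 1 4)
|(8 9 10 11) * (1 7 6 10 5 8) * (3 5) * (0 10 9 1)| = 21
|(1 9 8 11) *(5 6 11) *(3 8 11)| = 12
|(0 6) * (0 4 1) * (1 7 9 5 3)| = 8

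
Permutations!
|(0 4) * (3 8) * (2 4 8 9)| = 6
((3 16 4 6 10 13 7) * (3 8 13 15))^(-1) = (3 15 10 6 4 16)(7 13 8)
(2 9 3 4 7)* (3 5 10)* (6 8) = (2 9 5 10 3 4 7)(6 8) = [0, 1, 9, 4, 7, 10, 8, 2, 6, 5, 3]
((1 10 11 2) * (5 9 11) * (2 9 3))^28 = ((1 10 5 3 2)(9 11))^28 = (11)(1 3 10 2 5)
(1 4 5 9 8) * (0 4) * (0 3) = (0 4 5 9 8 1 3) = [4, 3, 2, 0, 5, 9, 6, 7, 1, 8]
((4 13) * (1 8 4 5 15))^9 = ((1 8 4 13 5 15))^9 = (1 13)(4 15)(5 8)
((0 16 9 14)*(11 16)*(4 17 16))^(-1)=(0 14 9 16 17 4 11)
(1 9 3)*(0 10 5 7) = (0 10 5 7)(1 9 3) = [10, 9, 2, 1, 4, 7, 6, 0, 8, 3, 5]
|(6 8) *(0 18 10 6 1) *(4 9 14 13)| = 12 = |(0 18 10 6 8 1)(4 9 14 13)|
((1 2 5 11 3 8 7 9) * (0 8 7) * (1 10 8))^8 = ((0 1 2 5 11 3 7 9 10 8))^8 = (0 10 7 11 2)(1 8 9 3 5)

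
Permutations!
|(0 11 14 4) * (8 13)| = 4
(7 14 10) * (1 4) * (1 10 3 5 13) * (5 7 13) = (1 4 10 13)(3 7 14) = [0, 4, 2, 7, 10, 5, 6, 14, 8, 9, 13, 11, 12, 1, 3]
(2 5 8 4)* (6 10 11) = [0, 1, 5, 3, 2, 8, 10, 7, 4, 9, 11, 6] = (2 5 8 4)(6 10 11)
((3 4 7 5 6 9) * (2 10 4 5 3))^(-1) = ((2 10 4 7 3 5 6 9))^(-1) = (2 9 6 5 3 7 4 10)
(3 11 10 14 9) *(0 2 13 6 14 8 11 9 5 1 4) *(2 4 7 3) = (0 4)(1 7 3 9 2 13 6 14 5)(8 11 10) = [4, 7, 13, 9, 0, 1, 14, 3, 11, 2, 8, 10, 12, 6, 5]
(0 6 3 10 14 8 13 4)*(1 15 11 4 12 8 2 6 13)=(0 13 12 8 1 15 11 4)(2 6 3 10 14)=[13, 15, 6, 10, 0, 5, 3, 7, 1, 9, 14, 4, 8, 12, 2, 11]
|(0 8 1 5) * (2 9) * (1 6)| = |(0 8 6 1 5)(2 9)| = 10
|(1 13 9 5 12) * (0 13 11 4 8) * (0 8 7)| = 9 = |(0 13 9 5 12 1 11 4 7)|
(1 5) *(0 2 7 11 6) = [2, 5, 7, 3, 4, 1, 0, 11, 8, 9, 10, 6] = (0 2 7 11 6)(1 5)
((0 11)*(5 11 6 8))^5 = (11)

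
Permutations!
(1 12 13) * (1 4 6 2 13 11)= (1 12 11)(2 13 4 6)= [0, 12, 13, 3, 6, 5, 2, 7, 8, 9, 10, 1, 11, 4]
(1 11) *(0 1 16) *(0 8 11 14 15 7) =[1, 14, 2, 3, 4, 5, 6, 0, 11, 9, 10, 16, 12, 13, 15, 7, 8] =(0 1 14 15 7)(8 11 16)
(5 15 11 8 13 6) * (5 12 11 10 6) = [0, 1, 2, 3, 4, 15, 12, 7, 13, 9, 6, 8, 11, 5, 14, 10] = (5 15 10 6 12 11 8 13)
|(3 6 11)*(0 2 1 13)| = 12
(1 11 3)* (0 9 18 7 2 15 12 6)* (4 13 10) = (0 9 18 7 2 15 12 6)(1 11 3)(4 13 10) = [9, 11, 15, 1, 13, 5, 0, 2, 8, 18, 4, 3, 6, 10, 14, 12, 16, 17, 7]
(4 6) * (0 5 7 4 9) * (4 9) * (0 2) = (0 5 7 9 2)(4 6) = [5, 1, 0, 3, 6, 7, 4, 9, 8, 2]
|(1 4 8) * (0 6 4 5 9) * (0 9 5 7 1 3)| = 10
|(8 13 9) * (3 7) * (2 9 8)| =2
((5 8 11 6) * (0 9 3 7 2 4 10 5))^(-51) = ((0 9 3 7 2 4 10 5 8 11 6))^(-51) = (0 2 8 9 4 11 3 10 6 7 5)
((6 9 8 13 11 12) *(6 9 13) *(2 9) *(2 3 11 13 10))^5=(13)(3 12 11)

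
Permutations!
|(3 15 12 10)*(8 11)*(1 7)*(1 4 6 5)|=|(1 7 4 6 5)(3 15 12 10)(8 11)|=20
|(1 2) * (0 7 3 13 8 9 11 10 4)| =|(0 7 3 13 8 9 11 10 4)(1 2)| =18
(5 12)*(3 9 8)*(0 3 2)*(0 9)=(0 3)(2 9 8)(5 12)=[3, 1, 9, 0, 4, 12, 6, 7, 2, 8, 10, 11, 5]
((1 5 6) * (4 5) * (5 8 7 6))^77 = (1 8 6 4 7) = ((1 4 8 7 6))^77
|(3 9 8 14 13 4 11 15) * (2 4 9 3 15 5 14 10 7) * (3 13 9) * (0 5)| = |(15)(0 5 14 9 8 10 7 2 4 11)(3 13)| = 10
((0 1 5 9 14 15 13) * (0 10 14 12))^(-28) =(15)(0 5 12 1 9)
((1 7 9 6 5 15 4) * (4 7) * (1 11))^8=((1 4 11)(5 15 7 9 6))^8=(1 11 4)(5 9 15 6 7)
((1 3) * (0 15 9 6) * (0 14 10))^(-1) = ((0 15 9 6 14 10)(1 3))^(-1) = (0 10 14 6 9 15)(1 3)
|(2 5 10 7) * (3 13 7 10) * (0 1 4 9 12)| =5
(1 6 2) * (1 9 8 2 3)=(1 6 3)(2 9 8)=[0, 6, 9, 1, 4, 5, 3, 7, 2, 8]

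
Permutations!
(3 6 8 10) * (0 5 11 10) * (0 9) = [5, 1, 2, 6, 4, 11, 8, 7, 9, 0, 3, 10] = (0 5 11 10 3 6 8 9)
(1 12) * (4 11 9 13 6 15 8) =[0, 12, 2, 3, 11, 5, 15, 7, 4, 13, 10, 9, 1, 6, 14, 8] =(1 12)(4 11 9 13 6 15 8)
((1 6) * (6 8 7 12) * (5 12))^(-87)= (1 5)(6 7)(8 12)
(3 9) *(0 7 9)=[7, 1, 2, 0, 4, 5, 6, 9, 8, 3]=(0 7 9 3)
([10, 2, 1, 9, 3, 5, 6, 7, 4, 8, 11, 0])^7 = (0 10 11)(1 2)(3 4 8 9)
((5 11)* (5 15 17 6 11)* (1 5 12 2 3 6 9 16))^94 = ((1 5 12 2 3 6 11 15 17 9 16))^94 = (1 11 5 15 12 17 2 9 3 16 6)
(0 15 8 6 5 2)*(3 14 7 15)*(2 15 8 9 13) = (0 3 14 7 8 6 5 15 9 13 2) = [3, 1, 0, 14, 4, 15, 5, 8, 6, 13, 10, 11, 12, 2, 7, 9]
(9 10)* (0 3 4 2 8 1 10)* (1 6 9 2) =(0 3 4 1 10 2 8 6 9) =[3, 10, 8, 4, 1, 5, 9, 7, 6, 0, 2]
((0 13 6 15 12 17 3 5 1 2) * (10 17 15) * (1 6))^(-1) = (0 2 1 13)(3 17 10 6 5)(12 15)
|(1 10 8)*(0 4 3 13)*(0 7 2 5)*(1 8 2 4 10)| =4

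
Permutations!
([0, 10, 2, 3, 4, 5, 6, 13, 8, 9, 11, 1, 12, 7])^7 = [0, 10, 2, 3, 4, 5, 6, 13, 8, 9, 11, 1, 12, 7]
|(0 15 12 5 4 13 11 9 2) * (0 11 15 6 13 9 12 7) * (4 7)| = 11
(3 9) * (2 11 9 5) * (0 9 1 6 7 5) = (0 9 3)(1 6 7 5 2 11) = [9, 6, 11, 0, 4, 2, 7, 5, 8, 3, 10, 1]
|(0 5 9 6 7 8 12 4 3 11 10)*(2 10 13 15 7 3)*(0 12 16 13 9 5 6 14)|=|(0 6 3 11 9 14)(2 10 12 4)(7 8 16 13 15)|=60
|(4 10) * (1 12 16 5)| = |(1 12 16 5)(4 10)| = 4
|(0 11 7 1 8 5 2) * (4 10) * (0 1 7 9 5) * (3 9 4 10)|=9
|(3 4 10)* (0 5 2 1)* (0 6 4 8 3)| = |(0 5 2 1 6 4 10)(3 8)| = 14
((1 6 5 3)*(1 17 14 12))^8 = (1 6 5 3 17 14 12) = ((1 6 5 3 17 14 12))^8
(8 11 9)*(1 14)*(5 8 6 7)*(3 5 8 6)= [0, 14, 2, 5, 4, 6, 7, 8, 11, 3, 10, 9, 12, 13, 1]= (1 14)(3 5 6 7 8 11 9)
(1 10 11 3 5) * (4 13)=(1 10 11 3 5)(4 13)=[0, 10, 2, 5, 13, 1, 6, 7, 8, 9, 11, 3, 12, 4]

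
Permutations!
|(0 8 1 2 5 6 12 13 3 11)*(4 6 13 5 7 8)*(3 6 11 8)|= |(0 4 11)(1 2 7 3 8)(5 13 6 12)|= 60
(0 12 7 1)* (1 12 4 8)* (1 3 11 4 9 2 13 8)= (0 9 2 13 8 3 11 4 1)(7 12)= [9, 0, 13, 11, 1, 5, 6, 12, 3, 2, 10, 4, 7, 8]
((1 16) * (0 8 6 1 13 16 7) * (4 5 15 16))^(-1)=((0 8 6 1 7)(4 5 15 16 13))^(-1)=(0 7 1 6 8)(4 13 16 15 5)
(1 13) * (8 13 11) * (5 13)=(1 11 8 5 13)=[0, 11, 2, 3, 4, 13, 6, 7, 5, 9, 10, 8, 12, 1]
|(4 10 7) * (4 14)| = |(4 10 7 14)| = 4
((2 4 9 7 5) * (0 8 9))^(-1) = ((0 8 9 7 5 2 4))^(-1) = (0 4 2 5 7 9 8)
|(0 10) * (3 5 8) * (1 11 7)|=6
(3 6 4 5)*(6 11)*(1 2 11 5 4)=(1 2 11 6)(3 5)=[0, 2, 11, 5, 4, 3, 1, 7, 8, 9, 10, 6]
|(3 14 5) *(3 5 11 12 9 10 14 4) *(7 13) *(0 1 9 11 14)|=4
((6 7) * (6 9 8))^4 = (9)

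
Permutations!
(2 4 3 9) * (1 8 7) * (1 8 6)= (1 6)(2 4 3 9)(7 8)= [0, 6, 4, 9, 3, 5, 1, 8, 7, 2]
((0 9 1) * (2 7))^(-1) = ((0 9 1)(2 7))^(-1) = (0 1 9)(2 7)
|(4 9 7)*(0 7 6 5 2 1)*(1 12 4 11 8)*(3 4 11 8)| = |(0 7 8 1)(2 12 11 3 4 9 6 5)| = 8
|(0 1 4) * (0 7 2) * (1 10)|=6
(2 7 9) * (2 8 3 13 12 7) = (3 13 12 7 9 8) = [0, 1, 2, 13, 4, 5, 6, 9, 3, 8, 10, 11, 7, 12]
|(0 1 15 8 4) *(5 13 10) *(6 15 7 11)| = 24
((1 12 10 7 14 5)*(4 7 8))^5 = ((1 12 10 8 4 7 14 5))^5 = (1 7 10 5 4 12 14 8)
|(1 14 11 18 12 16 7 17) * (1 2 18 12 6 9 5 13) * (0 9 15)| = 15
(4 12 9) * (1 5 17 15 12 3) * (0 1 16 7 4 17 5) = (0 1)(3 16 7 4)(9 17 15 12) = [1, 0, 2, 16, 3, 5, 6, 4, 8, 17, 10, 11, 9, 13, 14, 12, 7, 15]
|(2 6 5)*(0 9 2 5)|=4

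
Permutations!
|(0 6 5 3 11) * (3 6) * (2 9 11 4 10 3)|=12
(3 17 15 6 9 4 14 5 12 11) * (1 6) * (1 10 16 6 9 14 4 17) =[0, 9, 2, 1, 4, 12, 14, 7, 8, 17, 16, 3, 11, 13, 5, 10, 6, 15] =(1 9 17 15 10 16 6 14 5 12 11 3)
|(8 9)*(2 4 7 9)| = 5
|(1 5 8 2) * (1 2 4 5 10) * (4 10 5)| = 4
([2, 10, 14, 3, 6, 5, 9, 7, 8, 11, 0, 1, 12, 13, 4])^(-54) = [0, 1, 2, 3, 4, 5, 6, 7, 8, 9, 10, 11, 12, 13, 14]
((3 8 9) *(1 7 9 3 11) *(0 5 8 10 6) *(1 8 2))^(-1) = ((0 5 2 1 7 9 11 8 3 10 6))^(-1) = (0 6 10 3 8 11 9 7 1 2 5)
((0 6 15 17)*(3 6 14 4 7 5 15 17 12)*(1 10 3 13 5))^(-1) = ((0 14 4 7 1 10 3 6 17)(5 15 12 13))^(-1) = (0 17 6 3 10 1 7 4 14)(5 13 12 15)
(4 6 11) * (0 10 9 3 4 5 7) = (0 10 9 3 4 6 11 5 7) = [10, 1, 2, 4, 6, 7, 11, 0, 8, 3, 9, 5]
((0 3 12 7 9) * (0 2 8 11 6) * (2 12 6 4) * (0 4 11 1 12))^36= ((0 3 6 4 2 8 1 12 7 9))^36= (0 1 6 7 2)(3 12 4 9 8)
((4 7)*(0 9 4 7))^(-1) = (0 4 9)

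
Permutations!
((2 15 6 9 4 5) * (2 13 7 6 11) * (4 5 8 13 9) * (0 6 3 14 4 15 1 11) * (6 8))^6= (0 4 7)(3 8 6)(13 15 14)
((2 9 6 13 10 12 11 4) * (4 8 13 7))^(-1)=(2 4 7 6 9)(8 11 12 10 13)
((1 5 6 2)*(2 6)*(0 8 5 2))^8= ((0 8 5)(1 2))^8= (0 5 8)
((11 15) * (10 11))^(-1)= ((10 11 15))^(-1)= (10 15 11)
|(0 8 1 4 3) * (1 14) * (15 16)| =6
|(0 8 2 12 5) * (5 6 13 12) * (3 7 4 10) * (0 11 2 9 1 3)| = 24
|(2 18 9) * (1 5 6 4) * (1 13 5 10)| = 12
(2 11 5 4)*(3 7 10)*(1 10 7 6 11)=(1 10 3 6 11 5 4 2)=[0, 10, 1, 6, 2, 4, 11, 7, 8, 9, 3, 5]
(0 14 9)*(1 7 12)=(0 14 9)(1 7 12)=[14, 7, 2, 3, 4, 5, 6, 12, 8, 0, 10, 11, 1, 13, 9]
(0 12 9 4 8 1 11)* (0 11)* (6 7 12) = [6, 0, 2, 3, 8, 5, 7, 12, 1, 4, 10, 11, 9] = (0 6 7 12 9 4 8 1)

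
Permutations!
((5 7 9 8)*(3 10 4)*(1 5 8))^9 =((1 5 7 9)(3 10 4))^9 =(10)(1 5 7 9)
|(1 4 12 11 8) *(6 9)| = |(1 4 12 11 8)(6 9)| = 10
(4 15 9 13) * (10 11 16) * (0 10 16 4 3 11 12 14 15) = [10, 1, 2, 11, 0, 5, 6, 7, 8, 13, 12, 4, 14, 3, 15, 9, 16] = (16)(0 10 12 14 15 9 13 3 11 4)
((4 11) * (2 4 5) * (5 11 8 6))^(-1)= (11)(2 5 6 8 4)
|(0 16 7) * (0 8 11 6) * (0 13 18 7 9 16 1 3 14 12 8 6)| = |(0 1 3 14 12 8 11)(6 13 18 7)(9 16)| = 28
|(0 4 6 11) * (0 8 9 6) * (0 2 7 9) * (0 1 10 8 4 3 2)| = |(0 3 2 7 9 6 11 4)(1 10 8)| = 24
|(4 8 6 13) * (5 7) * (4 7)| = 6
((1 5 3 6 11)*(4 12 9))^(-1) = (1 11 6 3 5)(4 9 12)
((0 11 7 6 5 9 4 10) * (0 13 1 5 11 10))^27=(0 4 9 5 1 13 10)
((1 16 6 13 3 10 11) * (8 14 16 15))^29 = ((1 15 8 14 16 6 13 3 10 11))^29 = (1 11 10 3 13 6 16 14 8 15)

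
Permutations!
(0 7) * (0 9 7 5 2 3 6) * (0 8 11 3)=(0 5 2)(3 6 8 11)(7 9)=[5, 1, 0, 6, 4, 2, 8, 9, 11, 7, 10, 3]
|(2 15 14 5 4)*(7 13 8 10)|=|(2 15 14 5 4)(7 13 8 10)|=20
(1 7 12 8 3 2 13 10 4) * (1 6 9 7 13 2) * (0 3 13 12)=[3, 12, 2, 1, 6, 5, 9, 0, 13, 7, 4, 11, 8, 10]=(0 3 1 12 8 13 10 4 6 9 7)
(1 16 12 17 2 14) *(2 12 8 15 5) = (1 16 8 15 5 2 14)(12 17) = [0, 16, 14, 3, 4, 2, 6, 7, 15, 9, 10, 11, 17, 13, 1, 5, 8, 12]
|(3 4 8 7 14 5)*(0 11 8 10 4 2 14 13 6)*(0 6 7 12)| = 4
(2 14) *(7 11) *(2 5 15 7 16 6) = [0, 1, 14, 3, 4, 15, 2, 11, 8, 9, 10, 16, 12, 13, 5, 7, 6] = (2 14 5 15 7 11 16 6)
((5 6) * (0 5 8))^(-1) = ((0 5 6 8))^(-1) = (0 8 6 5)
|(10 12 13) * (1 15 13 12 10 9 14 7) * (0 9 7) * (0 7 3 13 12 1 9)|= 6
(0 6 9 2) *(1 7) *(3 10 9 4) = [6, 7, 0, 10, 3, 5, 4, 1, 8, 2, 9] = (0 6 4 3 10 9 2)(1 7)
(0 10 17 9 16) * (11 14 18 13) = (0 10 17 9 16)(11 14 18 13) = [10, 1, 2, 3, 4, 5, 6, 7, 8, 16, 17, 14, 12, 11, 18, 15, 0, 9, 13]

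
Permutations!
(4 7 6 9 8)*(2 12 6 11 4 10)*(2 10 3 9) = (2 12 6)(3 9 8)(4 7 11) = [0, 1, 12, 9, 7, 5, 2, 11, 3, 8, 10, 4, 6]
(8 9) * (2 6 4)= (2 6 4)(8 9)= [0, 1, 6, 3, 2, 5, 4, 7, 9, 8]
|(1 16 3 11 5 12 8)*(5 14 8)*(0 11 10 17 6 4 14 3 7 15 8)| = |(0 11 3 10 17 6 4 14)(1 16 7 15 8)(5 12)| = 40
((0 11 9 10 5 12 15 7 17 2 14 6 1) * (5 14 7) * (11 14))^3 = (17)(0 1 6 14)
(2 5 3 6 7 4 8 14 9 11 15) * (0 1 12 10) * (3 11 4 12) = (0 1 3 6 7 12 10)(2 5 11 15)(4 8 14 9) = [1, 3, 5, 6, 8, 11, 7, 12, 14, 4, 0, 15, 10, 13, 9, 2]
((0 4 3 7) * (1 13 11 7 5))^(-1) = ((0 4 3 5 1 13 11 7))^(-1) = (0 7 11 13 1 5 3 4)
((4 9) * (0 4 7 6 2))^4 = (0 6 9)(2 7 4)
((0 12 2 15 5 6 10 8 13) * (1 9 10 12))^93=(0 10)(1 8)(2 6 15 12 5)(9 13)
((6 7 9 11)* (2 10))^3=(2 10)(6 11 9 7)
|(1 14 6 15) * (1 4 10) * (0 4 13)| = 8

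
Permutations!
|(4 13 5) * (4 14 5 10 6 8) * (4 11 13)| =|(5 14)(6 8 11 13 10)| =10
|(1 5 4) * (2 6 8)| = |(1 5 4)(2 6 8)| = 3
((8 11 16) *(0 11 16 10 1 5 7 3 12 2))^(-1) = (0 2 12 3 7 5 1 10 11)(8 16)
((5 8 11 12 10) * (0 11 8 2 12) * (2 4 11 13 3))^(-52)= (0 3 12 5 11 13 2 10 4)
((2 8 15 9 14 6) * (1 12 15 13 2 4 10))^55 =(1 10 4 6 14 9 15 12)(2 8 13)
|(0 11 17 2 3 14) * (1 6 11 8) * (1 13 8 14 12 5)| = |(0 14)(1 6 11 17 2 3 12 5)(8 13)| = 8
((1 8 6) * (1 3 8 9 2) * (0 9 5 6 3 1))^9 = (9)(3 8)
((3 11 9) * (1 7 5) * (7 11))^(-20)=(1 7 9)(3 11 5)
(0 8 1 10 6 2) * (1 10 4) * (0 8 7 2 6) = (0 7 2 8 10)(1 4) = [7, 4, 8, 3, 1, 5, 6, 2, 10, 9, 0]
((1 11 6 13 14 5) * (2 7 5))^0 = (14)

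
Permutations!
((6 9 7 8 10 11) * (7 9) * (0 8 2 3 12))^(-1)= ((0 8 10 11 6 7 2 3 12))^(-1)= (0 12 3 2 7 6 11 10 8)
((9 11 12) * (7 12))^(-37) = ((7 12 9 11))^(-37) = (7 11 9 12)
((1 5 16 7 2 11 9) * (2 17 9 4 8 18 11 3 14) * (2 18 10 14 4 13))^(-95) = (1 5 16 7 17 9)(2 10 13 8 11 4 18 3 14)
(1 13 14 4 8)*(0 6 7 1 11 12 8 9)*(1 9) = [6, 13, 2, 3, 1, 5, 7, 9, 11, 0, 10, 12, 8, 14, 4] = (0 6 7 9)(1 13 14 4)(8 11 12)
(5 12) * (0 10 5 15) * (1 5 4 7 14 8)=[10, 5, 2, 3, 7, 12, 6, 14, 1, 9, 4, 11, 15, 13, 8, 0]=(0 10 4 7 14 8 1 5 12 15)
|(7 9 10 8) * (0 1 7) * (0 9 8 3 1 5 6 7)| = 9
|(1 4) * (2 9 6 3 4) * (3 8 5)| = |(1 2 9 6 8 5 3 4)| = 8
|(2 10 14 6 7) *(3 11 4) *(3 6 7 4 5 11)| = 4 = |(2 10 14 7)(4 6)(5 11)|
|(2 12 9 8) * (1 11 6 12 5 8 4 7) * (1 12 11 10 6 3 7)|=|(1 10 6 11 3 7 12 9 4)(2 5 8)|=9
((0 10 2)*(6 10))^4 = ((0 6 10 2))^4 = (10)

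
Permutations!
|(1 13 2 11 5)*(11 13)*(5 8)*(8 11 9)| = 4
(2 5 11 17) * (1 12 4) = (1 12 4)(2 5 11 17) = [0, 12, 5, 3, 1, 11, 6, 7, 8, 9, 10, 17, 4, 13, 14, 15, 16, 2]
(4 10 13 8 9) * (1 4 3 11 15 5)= (1 4 10 13 8 9 3 11 15 5)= [0, 4, 2, 11, 10, 1, 6, 7, 9, 3, 13, 15, 12, 8, 14, 5]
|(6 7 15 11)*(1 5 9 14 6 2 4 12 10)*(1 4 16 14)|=21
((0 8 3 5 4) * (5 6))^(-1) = (0 4 5 6 3 8)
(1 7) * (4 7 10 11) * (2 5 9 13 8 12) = (1 10 11 4 7)(2 5 9 13 8 12) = [0, 10, 5, 3, 7, 9, 6, 1, 12, 13, 11, 4, 2, 8]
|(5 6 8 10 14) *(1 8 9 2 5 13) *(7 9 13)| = 10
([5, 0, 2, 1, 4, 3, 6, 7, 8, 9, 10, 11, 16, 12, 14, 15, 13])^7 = (0 1 3 5)(12 16 13)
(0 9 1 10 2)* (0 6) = (0 9 1 10 2 6) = [9, 10, 6, 3, 4, 5, 0, 7, 8, 1, 2]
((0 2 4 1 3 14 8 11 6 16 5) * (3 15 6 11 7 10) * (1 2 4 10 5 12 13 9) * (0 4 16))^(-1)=(0 6 15 1 9 13 12 16)(2 4 5 7 8 14 3 10)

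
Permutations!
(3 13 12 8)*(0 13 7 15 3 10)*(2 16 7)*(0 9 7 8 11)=(0 13 12 11)(2 16 8 10 9 7 15 3)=[13, 1, 16, 2, 4, 5, 6, 15, 10, 7, 9, 0, 11, 12, 14, 3, 8]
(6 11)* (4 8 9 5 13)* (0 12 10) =[12, 1, 2, 3, 8, 13, 11, 7, 9, 5, 0, 6, 10, 4] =(0 12 10)(4 8 9 5 13)(6 11)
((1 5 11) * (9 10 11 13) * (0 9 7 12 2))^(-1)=(0 2 12 7 13 5 1 11 10 9)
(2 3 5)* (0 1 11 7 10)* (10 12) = (0 1 11 7 12 10)(2 3 5) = [1, 11, 3, 5, 4, 2, 6, 12, 8, 9, 0, 7, 10]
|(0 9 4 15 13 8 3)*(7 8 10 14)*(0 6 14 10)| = |(0 9 4 15 13)(3 6 14 7 8)| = 5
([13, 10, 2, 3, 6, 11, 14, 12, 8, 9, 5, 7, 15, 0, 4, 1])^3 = [13, 11, 2, 3, 4, 12, 6, 1, 8, 9, 7, 15, 10, 0, 14, 5]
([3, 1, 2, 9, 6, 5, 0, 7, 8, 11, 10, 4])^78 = [0, 1, 2, 3, 4, 5, 6, 7, 8, 9, 10, 11]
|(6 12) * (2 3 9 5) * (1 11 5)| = 6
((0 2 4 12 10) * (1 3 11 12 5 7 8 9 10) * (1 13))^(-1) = (0 10 9 8 7 5 4 2)(1 13 12 11 3) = ((0 2 4 5 7 8 9 10)(1 3 11 12 13))^(-1)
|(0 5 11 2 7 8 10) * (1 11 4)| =9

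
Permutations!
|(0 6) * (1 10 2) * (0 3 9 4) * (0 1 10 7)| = 14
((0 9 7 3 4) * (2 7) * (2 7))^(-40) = ((0 9 7 3 4))^(-40) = (9)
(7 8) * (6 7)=(6 7 8)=[0, 1, 2, 3, 4, 5, 7, 8, 6]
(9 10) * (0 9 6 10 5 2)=(0 9 5 2)(6 10)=[9, 1, 0, 3, 4, 2, 10, 7, 8, 5, 6]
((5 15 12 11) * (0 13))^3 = (0 13)(5 11 12 15)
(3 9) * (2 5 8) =(2 5 8)(3 9) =[0, 1, 5, 9, 4, 8, 6, 7, 2, 3]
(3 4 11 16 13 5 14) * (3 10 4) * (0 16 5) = (0 16 13)(4 11 5 14 10) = [16, 1, 2, 3, 11, 14, 6, 7, 8, 9, 4, 5, 12, 0, 10, 15, 13]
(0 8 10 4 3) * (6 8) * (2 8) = [6, 1, 8, 0, 3, 5, 2, 7, 10, 9, 4] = (0 6 2 8 10 4 3)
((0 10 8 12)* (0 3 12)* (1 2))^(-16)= ((0 10 8)(1 2)(3 12))^(-16)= (12)(0 8 10)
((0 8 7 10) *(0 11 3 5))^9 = ((0 8 7 10 11 3 5))^9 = (0 7 11 5 8 10 3)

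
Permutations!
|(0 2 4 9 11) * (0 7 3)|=|(0 2 4 9 11 7 3)|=7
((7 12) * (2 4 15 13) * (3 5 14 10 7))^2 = ((2 4 15 13)(3 5 14 10 7 12))^2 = (2 15)(3 14 7)(4 13)(5 10 12)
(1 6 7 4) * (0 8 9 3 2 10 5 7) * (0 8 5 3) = [5, 6, 10, 2, 1, 7, 8, 4, 9, 0, 3] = (0 5 7 4 1 6 8 9)(2 10 3)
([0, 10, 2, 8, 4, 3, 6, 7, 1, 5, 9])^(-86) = [0, 3, 2, 9, 4, 10, 6, 7, 5, 1, 8]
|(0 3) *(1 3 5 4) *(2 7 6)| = 15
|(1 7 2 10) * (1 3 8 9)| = 7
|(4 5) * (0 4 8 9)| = |(0 4 5 8 9)| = 5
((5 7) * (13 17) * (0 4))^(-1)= ((0 4)(5 7)(13 17))^(-1)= (0 4)(5 7)(13 17)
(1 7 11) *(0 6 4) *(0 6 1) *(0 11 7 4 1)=[0, 4, 2, 3, 6, 5, 1, 7, 8, 9, 10, 11]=(11)(1 4 6)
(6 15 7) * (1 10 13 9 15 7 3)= (1 10 13 9 15 3)(6 7)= [0, 10, 2, 1, 4, 5, 7, 6, 8, 15, 13, 11, 12, 9, 14, 3]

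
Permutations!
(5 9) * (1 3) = (1 3)(5 9) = [0, 3, 2, 1, 4, 9, 6, 7, 8, 5]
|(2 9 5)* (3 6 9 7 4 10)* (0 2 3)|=20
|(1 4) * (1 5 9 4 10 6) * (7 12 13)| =3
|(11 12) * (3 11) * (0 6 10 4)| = 12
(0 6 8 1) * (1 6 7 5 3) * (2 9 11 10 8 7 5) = (0 5 3 1)(2 9 11 10 8 6 7) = [5, 0, 9, 1, 4, 3, 7, 2, 6, 11, 8, 10]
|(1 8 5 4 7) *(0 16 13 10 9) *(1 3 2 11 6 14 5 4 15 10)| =16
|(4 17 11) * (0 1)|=|(0 1)(4 17 11)|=6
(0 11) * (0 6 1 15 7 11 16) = (0 16)(1 15 7 11 6) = [16, 15, 2, 3, 4, 5, 1, 11, 8, 9, 10, 6, 12, 13, 14, 7, 0]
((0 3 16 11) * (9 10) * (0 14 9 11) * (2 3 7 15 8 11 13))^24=((0 7 15 8 11 14 9 10 13 2 3 16))^24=(16)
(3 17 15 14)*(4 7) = (3 17 15 14)(4 7) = [0, 1, 2, 17, 7, 5, 6, 4, 8, 9, 10, 11, 12, 13, 3, 14, 16, 15]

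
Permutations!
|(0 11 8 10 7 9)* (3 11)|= |(0 3 11 8 10 7 9)|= 7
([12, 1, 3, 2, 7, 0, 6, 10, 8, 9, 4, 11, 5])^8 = [5, 1, 2, 3, 10, 12, 6, 4, 8, 9, 7, 11, 0]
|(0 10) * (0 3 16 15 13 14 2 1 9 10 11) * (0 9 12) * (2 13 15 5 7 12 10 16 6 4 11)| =|(0 2 1 10 3 6 4 11 9 16 5 7 12)(13 14)| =26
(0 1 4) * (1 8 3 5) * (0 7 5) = (0 8 3)(1 4 7 5) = [8, 4, 2, 0, 7, 1, 6, 5, 3]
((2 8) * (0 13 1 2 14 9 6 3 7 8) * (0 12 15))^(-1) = (0 15 12 2 1 13)(3 6 9 14 8 7)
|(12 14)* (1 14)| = 3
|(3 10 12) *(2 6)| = 6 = |(2 6)(3 10 12)|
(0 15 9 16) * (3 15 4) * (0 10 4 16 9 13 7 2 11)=(0 16 10 4 3 15 13 7 2 11)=[16, 1, 11, 15, 3, 5, 6, 2, 8, 9, 4, 0, 12, 7, 14, 13, 10]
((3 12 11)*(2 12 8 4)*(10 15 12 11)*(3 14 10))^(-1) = ((2 11 14 10 15 12 3 8 4))^(-1) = (2 4 8 3 12 15 10 14 11)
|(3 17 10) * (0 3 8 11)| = 6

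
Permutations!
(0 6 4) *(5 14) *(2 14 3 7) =(0 6 4)(2 14 5 3 7) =[6, 1, 14, 7, 0, 3, 4, 2, 8, 9, 10, 11, 12, 13, 5]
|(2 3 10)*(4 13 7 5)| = |(2 3 10)(4 13 7 5)| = 12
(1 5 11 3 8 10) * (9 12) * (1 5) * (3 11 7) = (3 8 10 5 7)(9 12) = [0, 1, 2, 8, 4, 7, 6, 3, 10, 12, 5, 11, 9]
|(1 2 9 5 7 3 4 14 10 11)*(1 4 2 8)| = |(1 8)(2 9 5 7 3)(4 14 10 11)| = 20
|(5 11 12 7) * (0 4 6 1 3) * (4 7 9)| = |(0 7 5 11 12 9 4 6 1 3)| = 10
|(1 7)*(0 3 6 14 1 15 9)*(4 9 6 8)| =5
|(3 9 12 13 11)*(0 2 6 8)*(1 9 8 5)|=11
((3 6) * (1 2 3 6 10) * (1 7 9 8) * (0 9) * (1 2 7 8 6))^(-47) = (0 1 9 7 6)(2 3 10 8)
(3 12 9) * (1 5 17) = (1 5 17)(3 12 9) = [0, 5, 2, 12, 4, 17, 6, 7, 8, 3, 10, 11, 9, 13, 14, 15, 16, 1]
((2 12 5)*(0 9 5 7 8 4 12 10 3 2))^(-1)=(0 5 9)(2 3 10)(4 8 7 12)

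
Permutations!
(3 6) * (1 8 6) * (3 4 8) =(1 3)(4 8 6) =[0, 3, 2, 1, 8, 5, 4, 7, 6]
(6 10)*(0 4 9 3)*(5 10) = (0 4 9 3)(5 10 6) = [4, 1, 2, 0, 9, 10, 5, 7, 8, 3, 6]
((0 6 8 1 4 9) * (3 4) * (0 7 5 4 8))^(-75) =(0 6)(4 9 7 5)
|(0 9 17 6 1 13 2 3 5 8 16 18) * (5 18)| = 9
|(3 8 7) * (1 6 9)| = |(1 6 9)(3 8 7)| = 3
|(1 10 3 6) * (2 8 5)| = |(1 10 3 6)(2 8 5)| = 12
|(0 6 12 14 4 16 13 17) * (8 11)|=|(0 6 12 14 4 16 13 17)(8 11)|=8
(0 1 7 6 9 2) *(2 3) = (0 1 7 6 9 3 2) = [1, 7, 0, 2, 4, 5, 9, 6, 8, 3]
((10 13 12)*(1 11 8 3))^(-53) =(1 3 8 11)(10 13 12)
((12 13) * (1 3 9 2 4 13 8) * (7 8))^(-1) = ((1 3 9 2 4 13 12 7 8))^(-1) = (1 8 7 12 13 4 2 9 3)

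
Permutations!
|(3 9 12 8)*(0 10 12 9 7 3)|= |(0 10 12 8)(3 7)|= 4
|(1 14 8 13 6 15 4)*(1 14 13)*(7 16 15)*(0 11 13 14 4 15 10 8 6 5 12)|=35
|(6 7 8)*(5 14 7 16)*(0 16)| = |(0 16 5 14 7 8 6)| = 7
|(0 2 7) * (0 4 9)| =|(0 2 7 4 9)| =5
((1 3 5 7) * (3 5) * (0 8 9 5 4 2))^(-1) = ((0 8 9 5 7 1 4 2))^(-1) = (0 2 4 1 7 5 9 8)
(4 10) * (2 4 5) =(2 4 10 5) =[0, 1, 4, 3, 10, 2, 6, 7, 8, 9, 5]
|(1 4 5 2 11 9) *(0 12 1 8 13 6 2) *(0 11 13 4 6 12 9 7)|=|(0 9 8 4 5 11 7)(1 6 2 13 12)|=35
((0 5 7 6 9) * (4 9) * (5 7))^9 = (0 9 4 6 7)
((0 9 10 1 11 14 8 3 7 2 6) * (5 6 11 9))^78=((0 5 6)(1 9 10)(2 11 14 8 3 7))^78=(14)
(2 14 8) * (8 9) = (2 14 9 8) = [0, 1, 14, 3, 4, 5, 6, 7, 2, 8, 10, 11, 12, 13, 9]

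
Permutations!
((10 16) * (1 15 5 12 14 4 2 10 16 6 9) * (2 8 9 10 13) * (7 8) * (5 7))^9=((16)(1 15 7 8 9)(2 13)(4 5 12 14)(6 10))^9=(16)(1 9 8 7 15)(2 13)(4 5 12 14)(6 10)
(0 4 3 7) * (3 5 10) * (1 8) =(0 4 5 10 3 7)(1 8) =[4, 8, 2, 7, 5, 10, 6, 0, 1, 9, 3]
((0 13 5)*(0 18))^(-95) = ((0 13 5 18))^(-95) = (0 13 5 18)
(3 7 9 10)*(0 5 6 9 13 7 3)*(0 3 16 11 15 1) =(0 5 6 9 10 3 16 11 15 1)(7 13) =[5, 0, 2, 16, 4, 6, 9, 13, 8, 10, 3, 15, 12, 7, 14, 1, 11]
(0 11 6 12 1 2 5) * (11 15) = (0 15 11 6 12 1 2 5) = [15, 2, 5, 3, 4, 0, 12, 7, 8, 9, 10, 6, 1, 13, 14, 11]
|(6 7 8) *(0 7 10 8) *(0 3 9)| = |(0 7 3 9)(6 10 8)| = 12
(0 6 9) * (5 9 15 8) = [6, 1, 2, 3, 4, 9, 15, 7, 5, 0, 10, 11, 12, 13, 14, 8] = (0 6 15 8 5 9)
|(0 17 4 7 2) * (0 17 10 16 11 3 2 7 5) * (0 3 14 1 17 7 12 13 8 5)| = |(0 10 16 11 14 1 17 4)(2 7 12 13 8 5 3)| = 56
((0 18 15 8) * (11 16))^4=(18)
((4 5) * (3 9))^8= (9)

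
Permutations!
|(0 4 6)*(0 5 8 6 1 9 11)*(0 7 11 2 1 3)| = |(0 4 3)(1 9 2)(5 8 6)(7 11)| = 6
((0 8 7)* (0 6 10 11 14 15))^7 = (0 15 14 11 10 6 7 8)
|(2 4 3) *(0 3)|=|(0 3 2 4)|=4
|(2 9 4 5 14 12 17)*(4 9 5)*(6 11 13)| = 15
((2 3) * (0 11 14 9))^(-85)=(0 9 14 11)(2 3)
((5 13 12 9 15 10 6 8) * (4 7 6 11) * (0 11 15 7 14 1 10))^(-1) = ((0 11 4 14 1 10 15)(5 13 12 9 7 6 8))^(-1) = (0 15 10 1 14 4 11)(5 8 6 7 9 12 13)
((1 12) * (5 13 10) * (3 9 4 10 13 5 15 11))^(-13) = ((1 12)(3 9 4 10 15 11))^(-13) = (1 12)(3 11 15 10 4 9)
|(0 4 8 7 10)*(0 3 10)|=4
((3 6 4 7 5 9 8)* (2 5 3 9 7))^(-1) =(2 4 6 3 7 5)(8 9)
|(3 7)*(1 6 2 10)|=4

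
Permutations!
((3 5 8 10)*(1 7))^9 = (1 7)(3 5 8 10)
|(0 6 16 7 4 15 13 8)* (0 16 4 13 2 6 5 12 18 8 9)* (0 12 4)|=42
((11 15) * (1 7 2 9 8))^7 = ((1 7 2 9 8)(11 15))^7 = (1 2 8 7 9)(11 15)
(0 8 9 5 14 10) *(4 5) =(0 8 9 4 5 14 10) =[8, 1, 2, 3, 5, 14, 6, 7, 9, 4, 0, 11, 12, 13, 10]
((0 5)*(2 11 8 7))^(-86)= (2 8)(7 11)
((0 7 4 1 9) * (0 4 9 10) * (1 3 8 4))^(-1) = (0 10 1 9 7)(3 4 8)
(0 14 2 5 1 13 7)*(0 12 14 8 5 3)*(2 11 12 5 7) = (0 8 7 5 1 13 2 3)(11 12 14) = [8, 13, 3, 0, 4, 1, 6, 5, 7, 9, 10, 12, 14, 2, 11]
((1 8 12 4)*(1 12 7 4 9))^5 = ((1 8 7 4 12 9))^5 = (1 9 12 4 7 8)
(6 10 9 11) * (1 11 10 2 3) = [0, 11, 3, 1, 4, 5, 2, 7, 8, 10, 9, 6] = (1 11 6 2 3)(9 10)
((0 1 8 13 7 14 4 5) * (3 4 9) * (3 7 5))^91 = (0 1 8 13 5)(3 4)(7 14 9)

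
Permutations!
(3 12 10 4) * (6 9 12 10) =(3 10 4)(6 9 12) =[0, 1, 2, 10, 3, 5, 9, 7, 8, 12, 4, 11, 6]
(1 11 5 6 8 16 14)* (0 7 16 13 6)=(0 7 16 14 1 11 5)(6 8 13)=[7, 11, 2, 3, 4, 0, 8, 16, 13, 9, 10, 5, 12, 6, 1, 15, 14]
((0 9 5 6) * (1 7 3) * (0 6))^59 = (0 5 9)(1 3 7)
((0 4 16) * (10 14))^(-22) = (0 16 4)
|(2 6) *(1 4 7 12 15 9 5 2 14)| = 10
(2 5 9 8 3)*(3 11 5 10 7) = (2 10 7 3)(5 9 8 11) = [0, 1, 10, 2, 4, 9, 6, 3, 11, 8, 7, 5]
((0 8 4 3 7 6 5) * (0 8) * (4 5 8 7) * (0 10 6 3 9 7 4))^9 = (10)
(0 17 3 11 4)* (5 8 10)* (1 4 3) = (0 17 1 4)(3 11)(5 8 10) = [17, 4, 2, 11, 0, 8, 6, 7, 10, 9, 5, 3, 12, 13, 14, 15, 16, 1]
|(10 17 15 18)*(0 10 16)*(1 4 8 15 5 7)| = 11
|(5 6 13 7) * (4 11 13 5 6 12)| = |(4 11 13 7 6 5 12)| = 7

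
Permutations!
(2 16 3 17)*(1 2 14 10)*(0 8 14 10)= [8, 2, 16, 17, 4, 5, 6, 7, 14, 9, 1, 11, 12, 13, 0, 15, 3, 10]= (0 8 14)(1 2 16 3 17 10)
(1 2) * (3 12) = (1 2)(3 12) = [0, 2, 1, 12, 4, 5, 6, 7, 8, 9, 10, 11, 3]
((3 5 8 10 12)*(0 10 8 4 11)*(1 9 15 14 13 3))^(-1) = (0 11 4 5 3 13 14 15 9 1 12 10)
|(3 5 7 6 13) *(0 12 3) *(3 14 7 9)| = |(0 12 14 7 6 13)(3 5 9)| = 6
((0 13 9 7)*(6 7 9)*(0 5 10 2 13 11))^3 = (0 11)(2 7)(5 13)(6 10)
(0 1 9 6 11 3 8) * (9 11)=[1, 11, 2, 8, 4, 5, 9, 7, 0, 6, 10, 3]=(0 1 11 3 8)(6 9)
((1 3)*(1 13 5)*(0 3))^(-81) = ((0 3 13 5 1))^(-81) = (0 1 5 13 3)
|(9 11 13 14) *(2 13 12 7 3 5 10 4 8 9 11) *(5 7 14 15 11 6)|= 12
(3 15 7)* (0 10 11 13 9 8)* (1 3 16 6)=(0 10 11 13 9 8)(1 3 15 7 16 6)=[10, 3, 2, 15, 4, 5, 1, 16, 0, 8, 11, 13, 12, 9, 14, 7, 6]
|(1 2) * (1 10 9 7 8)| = 6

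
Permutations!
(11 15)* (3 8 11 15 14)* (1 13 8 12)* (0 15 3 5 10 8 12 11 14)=(0 15 3 11)(1 13 12)(5 10 8 14)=[15, 13, 2, 11, 4, 10, 6, 7, 14, 9, 8, 0, 1, 12, 5, 3]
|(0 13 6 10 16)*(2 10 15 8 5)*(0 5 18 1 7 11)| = |(0 13 6 15 8 18 1 7 11)(2 10 16 5)| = 36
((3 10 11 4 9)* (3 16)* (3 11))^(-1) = (3 10)(4 11 16 9) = ((3 10)(4 9 16 11))^(-1)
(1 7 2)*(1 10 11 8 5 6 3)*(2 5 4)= (1 7 5 6 3)(2 10 11 8 4)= [0, 7, 10, 1, 2, 6, 3, 5, 4, 9, 11, 8]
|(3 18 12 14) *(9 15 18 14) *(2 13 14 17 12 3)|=|(2 13 14)(3 17 12 9 15 18)|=6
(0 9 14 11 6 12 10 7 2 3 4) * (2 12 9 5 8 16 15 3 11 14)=(0 5 8 16 15 3 4)(2 11 6 9)(7 12 10)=[5, 1, 11, 4, 0, 8, 9, 12, 16, 2, 7, 6, 10, 13, 14, 3, 15]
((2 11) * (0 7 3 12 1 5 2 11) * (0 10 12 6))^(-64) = ((0 7 3 6)(1 5 2 10 12))^(-64) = (1 5 2 10 12)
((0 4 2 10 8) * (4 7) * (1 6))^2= (0 4 10)(2 8 7)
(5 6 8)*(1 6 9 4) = (1 6 8 5 9 4) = [0, 6, 2, 3, 1, 9, 8, 7, 5, 4]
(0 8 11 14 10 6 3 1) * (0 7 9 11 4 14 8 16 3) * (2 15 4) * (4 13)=(0 16 3 1 7 9 11 8 2 15 13 4 14 10 6)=[16, 7, 15, 1, 14, 5, 0, 9, 2, 11, 6, 8, 12, 4, 10, 13, 3]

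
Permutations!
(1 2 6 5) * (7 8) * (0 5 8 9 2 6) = (0 5 1 6 8 7 9 2) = [5, 6, 0, 3, 4, 1, 8, 9, 7, 2]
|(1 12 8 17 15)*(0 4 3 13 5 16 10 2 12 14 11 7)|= |(0 4 3 13 5 16 10 2 12 8 17 15 1 14 11 7)|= 16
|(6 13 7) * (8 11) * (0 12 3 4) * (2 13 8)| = 12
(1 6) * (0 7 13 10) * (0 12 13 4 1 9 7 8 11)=[8, 6, 2, 3, 1, 5, 9, 4, 11, 7, 12, 0, 13, 10]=(0 8 11)(1 6 9 7 4)(10 12 13)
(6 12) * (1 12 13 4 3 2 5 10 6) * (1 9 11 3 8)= [0, 12, 5, 2, 8, 10, 13, 7, 1, 11, 6, 3, 9, 4]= (1 12 9 11 3 2 5 10 6 13 4 8)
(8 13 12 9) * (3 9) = (3 9 8 13 12) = [0, 1, 2, 9, 4, 5, 6, 7, 13, 8, 10, 11, 3, 12]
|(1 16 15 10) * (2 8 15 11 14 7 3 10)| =21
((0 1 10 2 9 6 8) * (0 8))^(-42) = ((0 1 10 2 9 6))^(-42) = (10)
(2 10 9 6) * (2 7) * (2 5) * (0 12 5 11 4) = (0 12 5 2 10 9 6 7 11 4) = [12, 1, 10, 3, 0, 2, 7, 11, 8, 6, 9, 4, 5]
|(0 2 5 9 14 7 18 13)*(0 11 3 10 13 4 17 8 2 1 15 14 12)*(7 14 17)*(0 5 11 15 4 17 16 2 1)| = |(1 4 7 18 17 8)(2 11 3 10 13 15 16)(5 9 12)| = 42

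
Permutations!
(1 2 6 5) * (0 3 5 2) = (0 3 5 1)(2 6) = [3, 0, 6, 5, 4, 1, 2]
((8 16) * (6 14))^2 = (16)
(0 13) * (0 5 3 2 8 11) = (0 13 5 3 2 8 11) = [13, 1, 8, 2, 4, 3, 6, 7, 11, 9, 10, 0, 12, 5]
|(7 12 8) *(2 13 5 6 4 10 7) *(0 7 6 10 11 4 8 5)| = |(0 7 12 5 10 6 8 2 13)(4 11)| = 18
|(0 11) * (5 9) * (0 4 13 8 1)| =|(0 11 4 13 8 1)(5 9)| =6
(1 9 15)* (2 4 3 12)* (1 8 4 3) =(1 9 15 8 4)(2 3 12) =[0, 9, 3, 12, 1, 5, 6, 7, 4, 15, 10, 11, 2, 13, 14, 8]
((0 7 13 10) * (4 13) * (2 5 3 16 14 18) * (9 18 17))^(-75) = (2 17 3 18 14 5 9 16)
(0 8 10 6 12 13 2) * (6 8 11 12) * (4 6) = (0 11 12 13 2)(4 6)(8 10) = [11, 1, 0, 3, 6, 5, 4, 7, 10, 9, 8, 12, 13, 2]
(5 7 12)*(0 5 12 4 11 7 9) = (12)(0 5 9)(4 11 7) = [5, 1, 2, 3, 11, 9, 6, 4, 8, 0, 10, 7, 12]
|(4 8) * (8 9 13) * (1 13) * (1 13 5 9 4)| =|(1 5 9 13 8)| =5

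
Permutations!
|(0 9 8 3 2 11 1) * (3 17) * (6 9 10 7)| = 11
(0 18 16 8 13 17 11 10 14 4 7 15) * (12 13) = (0 18 16 8 12 13 17 11 10 14 4 7 15) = [18, 1, 2, 3, 7, 5, 6, 15, 12, 9, 14, 10, 13, 17, 4, 0, 8, 11, 16]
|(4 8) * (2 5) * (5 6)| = 6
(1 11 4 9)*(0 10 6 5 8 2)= (0 10 6 5 8 2)(1 11 4 9)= [10, 11, 0, 3, 9, 8, 5, 7, 2, 1, 6, 4]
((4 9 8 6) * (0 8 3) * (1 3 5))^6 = (0 1 9 6)(3 5 4 8)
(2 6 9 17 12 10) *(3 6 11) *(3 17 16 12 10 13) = [0, 1, 11, 6, 4, 5, 9, 7, 8, 16, 2, 17, 13, 3, 14, 15, 12, 10] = (2 11 17 10)(3 6 9 16 12 13)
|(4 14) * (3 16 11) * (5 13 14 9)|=15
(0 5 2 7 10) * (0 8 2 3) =(0 5 3)(2 7 10 8) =[5, 1, 7, 0, 4, 3, 6, 10, 2, 9, 8]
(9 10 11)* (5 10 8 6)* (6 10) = (5 6)(8 10 11 9) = [0, 1, 2, 3, 4, 6, 5, 7, 10, 8, 11, 9]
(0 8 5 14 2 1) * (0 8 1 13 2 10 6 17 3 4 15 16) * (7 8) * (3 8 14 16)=(0 1 7 14 10 6 17 8 5 16)(2 13)(3 4 15)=[1, 7, 13, 4, 15, 16, 17, 14, 5, 9, 6, 11, 12, 2, 10, 3, 0, 8]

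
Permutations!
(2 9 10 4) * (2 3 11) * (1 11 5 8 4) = (1 11 2 9 10)(3 5 8 4) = [0, 11, 9, 5, 3, 8, 6, 7, 4, 10, 1, 2]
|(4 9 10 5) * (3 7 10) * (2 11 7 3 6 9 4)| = |(2 11 7 10 5)(6 9)| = 10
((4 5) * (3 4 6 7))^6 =(3 4 5 6 7)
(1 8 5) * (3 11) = (1 8 5)(3 11) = [0, 8, 2, 11, 4, 1, 6, 7, 5, 9, 10, 3]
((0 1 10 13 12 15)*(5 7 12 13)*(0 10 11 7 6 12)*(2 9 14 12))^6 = (0 11)(1 7)(2 5 15 14)(6 10 12 9)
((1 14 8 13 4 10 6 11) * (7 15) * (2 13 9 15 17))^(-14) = ((1 14 8 9 15 7 17 2 13 4 10 6 11))^(-14) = (1 11 6 10 4 13 2 17 7 15 9 8 14)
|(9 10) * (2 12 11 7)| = 4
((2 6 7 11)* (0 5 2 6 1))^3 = (11)(0 1 2 5)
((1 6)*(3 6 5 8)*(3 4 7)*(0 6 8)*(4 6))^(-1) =(0 5 1 6 8 3 7 4)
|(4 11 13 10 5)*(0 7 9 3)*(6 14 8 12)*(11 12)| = |(0 7 9 3)(4 12 6 14 8 11 13 10 5)| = 36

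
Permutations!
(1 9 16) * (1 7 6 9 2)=(1 2)(6 9 16 7)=[0, 2, 1, 3, 4, 5, 9, 6, 8, 16, 10, 11, 12, 13, 14, 15, 7]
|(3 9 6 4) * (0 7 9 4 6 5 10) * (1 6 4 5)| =9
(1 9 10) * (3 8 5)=(1 9 10)(3 8 5)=[0, 9, 2, 8, 4, 3, 6, 7, 5, 10, 1]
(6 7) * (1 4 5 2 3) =[0, 4, 3, 1, 5, 2, 7, 6] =(1 4 5 2 3)(6 7)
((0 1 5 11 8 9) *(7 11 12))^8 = ((0 1 5 12 7 11 8 9))^8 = (12)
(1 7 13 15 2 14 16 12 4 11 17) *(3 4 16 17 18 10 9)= (1 7 13 15 2 14 17)(3 4 11 18 10 9)(12 16)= [0, 7, 14, 4, 11, 5, 6, 13, 8, 3, 9, 18, 16, 15, 17, 2, 12, 1, 10]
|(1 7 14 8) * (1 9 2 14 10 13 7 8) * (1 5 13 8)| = |(2 14 5 13 7 10 8 9)| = 8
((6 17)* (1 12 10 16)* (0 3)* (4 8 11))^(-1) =((0 3)(1 12 10 16)(4 8 11)(6 17))^(-1) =(0 3)(1 16 10 12)(4 11 8)(6 17)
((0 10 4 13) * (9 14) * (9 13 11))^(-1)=(0 13 14 9 11 4 10)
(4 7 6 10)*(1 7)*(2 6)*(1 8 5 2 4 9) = (1 7 4 8 5 2 6 10 9) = [0, 7, 6, 3, 8, 2, 10, 4, 5, 1, 9]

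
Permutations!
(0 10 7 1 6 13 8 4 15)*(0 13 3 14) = (0 10 7 1 6 3 14)(4 15 13 8) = [10, 6, 2, 14, 15, 5, 3, 1, 4, 9, 7, 11, 12, 8, 0, 13]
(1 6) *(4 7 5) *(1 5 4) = (1 6 5)(4 7) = [0, 6, 2, 3, 7, 1, 5, 4]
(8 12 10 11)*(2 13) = (2 13)(8 12 10 11) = [0, 1, 13, 3, 4, 5, 6, 7, 12, 9, 11, 8, 10, 2]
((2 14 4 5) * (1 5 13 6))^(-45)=(1 4 5 13 2 6 14)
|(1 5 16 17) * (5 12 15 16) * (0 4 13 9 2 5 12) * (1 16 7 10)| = |(0 4 13 9 2 5 12 15 7 10 1)(16 17)| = 22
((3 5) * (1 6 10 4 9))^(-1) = (1 9 4 10 6)(3 5) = ((1 6 10 4 9)(3 5))^(-1)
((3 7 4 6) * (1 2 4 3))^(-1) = ((1 2 4 6)(3 7))^(-1) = (1 6 4 2)(3 7)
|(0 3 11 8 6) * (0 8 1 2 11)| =|(0 3)(1 2 11)(6 8)| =6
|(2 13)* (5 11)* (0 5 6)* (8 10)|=4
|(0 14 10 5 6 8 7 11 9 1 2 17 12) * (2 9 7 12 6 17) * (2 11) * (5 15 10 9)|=|(0 14 9 1 5 17 6 8 12)(2 11 7)(10 15)|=18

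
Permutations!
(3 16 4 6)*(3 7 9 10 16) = (4 6 7 9 10 16) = [0, 1, 2, 3, 6, 5, 7, 9, 8, 10, 16, 11, 12, 13, 14, 15, 4]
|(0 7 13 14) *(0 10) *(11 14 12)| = 7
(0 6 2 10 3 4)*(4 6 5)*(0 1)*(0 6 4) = (0 5)(1 6 2 10 3 4) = [5, 6, 10, 4, 1, 0, 2, 7, 8, 9, 3]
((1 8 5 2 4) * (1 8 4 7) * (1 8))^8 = (8)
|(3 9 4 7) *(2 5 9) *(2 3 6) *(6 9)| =3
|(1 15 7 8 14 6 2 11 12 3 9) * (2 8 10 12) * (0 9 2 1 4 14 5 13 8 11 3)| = 66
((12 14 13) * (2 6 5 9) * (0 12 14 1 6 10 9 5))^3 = (0 6 1 12)(13 14)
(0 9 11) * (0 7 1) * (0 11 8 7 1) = (0 9 8 7)(1 11) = [9, 11, 2, 3, 4, 5, 6, 0, 7, 8, 10, 1]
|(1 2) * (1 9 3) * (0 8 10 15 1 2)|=15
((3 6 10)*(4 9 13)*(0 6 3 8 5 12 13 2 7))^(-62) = ((0 6 10 8 5 12 13 4 9 2 7))^(-62) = (0 5 9 6 12 2 10 13 7 8 4)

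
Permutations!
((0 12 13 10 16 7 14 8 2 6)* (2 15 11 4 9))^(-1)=((0 12 13 10 16 7 14 8 15 11 4 9 2 6))^(-1)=(0 6 2 9 4 11 15 8 14 7 16 10 13 12)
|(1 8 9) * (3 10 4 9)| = |(1 8 3 10 4 9)| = 6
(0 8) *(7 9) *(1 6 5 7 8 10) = (0 10 1 6 5 7 9 8) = [10, 6, 2, 3, 4, 7, 5, 9, 0, 8, 1]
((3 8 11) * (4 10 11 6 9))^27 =(3 11 10 4 9 6 8)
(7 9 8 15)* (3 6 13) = [0, 1, 2, 6, 4, 5, 13, 9, 15, 8, 10, 11, 12, 3, 14, 7] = (3 6 13)(7 9 8 15)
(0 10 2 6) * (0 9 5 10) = [0, 1, 6, 3, 4, 10, 9, 7, 8, 5, 2] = (2 6 9 5 10)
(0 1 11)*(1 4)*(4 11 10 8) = [11, 10, 2, 3, 1, 5, 6, 7, 4, 9, 8, 0] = (0 11)(1 10 8 4)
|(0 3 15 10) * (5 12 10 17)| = |(0 3 15 17 5 12 10)| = 7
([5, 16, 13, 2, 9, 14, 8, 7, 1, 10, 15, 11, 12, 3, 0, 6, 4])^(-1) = (0 14 5)(1 8 6 15 10 9 4 16)(2 3 13)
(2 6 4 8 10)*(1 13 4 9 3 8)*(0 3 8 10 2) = (0 3 10)(1 13 4)(2 6 9 8) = [3, 13, 6, 10, 1, 5, 9, 7, 2, 8, 0, 11, 12, 4]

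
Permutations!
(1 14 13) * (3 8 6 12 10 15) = (1 14 13)(3 8 6 12 10 15) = [0, 14, 2, 8, 4, 5, 12, 7, 6, 9, 15, 11, 10, 1, 13, 3]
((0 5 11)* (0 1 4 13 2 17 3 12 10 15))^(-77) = (0 17 11 12 4 15 2 5 3 1 10 13)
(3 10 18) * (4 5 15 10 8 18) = (3 8 18)(4 5 15 10) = [0, 1, 2, 8, 5, 15, 6, 7, 18, 9, 4, 11, 12, 13, 14, 10, 16, 17, 3]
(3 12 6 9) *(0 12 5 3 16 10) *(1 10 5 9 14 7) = [12, 10, 2, 9, 4, 3, 14, 1, 8, 16, 0, 11, 6, 13, 7, 15, 5] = (0 12 6 14 7 1 10)(3 9 16 5)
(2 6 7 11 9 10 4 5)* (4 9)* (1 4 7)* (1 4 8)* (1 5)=(1 8 5 2 6 4)(7 11)(9 10)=[0, 8, 6, 3, 1, 2, 4, 11, 5, 10, 9, 7]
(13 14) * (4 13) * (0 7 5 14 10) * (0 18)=[7, 1, 2, 3, 13, 14, 6, 5, 8, 9, 18, 11, 12, 10, 4, 15, 16, 17, 0]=(0 7 5 14 4 13 10 18)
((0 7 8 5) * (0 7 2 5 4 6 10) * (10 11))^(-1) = (0 10 11 6 4 8 7 5 2)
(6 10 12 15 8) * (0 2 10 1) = (0 2 10 12 15 8 6 1) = [2, 0, 10, 3, 4, 5, 1, 7, 6, 9, 12, 11, 15, 13, 14, 8]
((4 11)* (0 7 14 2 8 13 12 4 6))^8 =(0 11 12 8 14)(2 7 6 4 13)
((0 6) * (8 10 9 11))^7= (0 6)(8 11 9 10)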